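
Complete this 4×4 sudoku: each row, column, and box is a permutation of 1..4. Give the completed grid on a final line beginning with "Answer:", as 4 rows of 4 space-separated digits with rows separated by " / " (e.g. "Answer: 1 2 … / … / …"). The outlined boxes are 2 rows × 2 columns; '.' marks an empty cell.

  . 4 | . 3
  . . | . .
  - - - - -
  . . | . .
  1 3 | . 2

Step 1. [r1c3∈{1,2}] 1 has one home in row 1: r1c3 ⇒ r1c3=1.
Step 2. [r4c3∈{4}] nothing but 4 survives at r4c3. So r4c3=4.
Step 3. [r1c1∈{2}] r1c1's peers cover all but 2, so r1c1=2.
Step 4. [r3c3∈{3}] only 3 remains possible at r3c3 ⇒ r3c3=3.
Step 5. [r3c2∈{2}] only 2 remains possible at r3c2, so r3c2=2.
Step 6. [r2c3∈{2}] only 2 remains possible at r2c3 ⇒ r2c3=2.
Step 7. [r3c4∈{1}] nothing but 1 survives at r3c4 ⇒ r3c4=1.
Step 8. [r2c4∈{4}] only 4 remains possible at r2c4, so r2c4=4.
Step 9. [r2c2∈{1}] r2c2 is down to just 1 ⇒ r2c2=1.
Step 10. [r2c1∈{3}] nothing but 3 survives at r2c1. So r2c1=3.
Step 11. [r3c1∈{4}] r3c1 is down to just 4 ⇒ r3c1=4.

Answer: 2 4 1 3 / 3 1 2 4 / 4 2 3 1 / 1 3 4 2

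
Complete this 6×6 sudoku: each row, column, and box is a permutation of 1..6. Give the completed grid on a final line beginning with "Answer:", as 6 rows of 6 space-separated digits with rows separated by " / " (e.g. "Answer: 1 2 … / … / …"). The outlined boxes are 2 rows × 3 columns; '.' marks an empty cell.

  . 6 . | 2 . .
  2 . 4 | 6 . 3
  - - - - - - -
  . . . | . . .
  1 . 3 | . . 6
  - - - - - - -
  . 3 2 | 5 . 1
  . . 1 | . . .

Step 1. [r4c4∈{4}] only 4 remains possible at r4c4. So r4c4=4.
Step 2. [r1c3∈{5}] r1c3 is down to just 5. So r1c3=5.
Step 3. [r3c6∈{2,5}] col 6 places 5 nowhere but r3c6. So r3c6=5.
Step 4. [r1c5∈{1,4}] in row 1, 1 fits only at r1c5, so r1c5=1.
Step 5. [r4c5∈{2}] only 2 remains possible at r4c5. So r4c5=2.
Step 6. [r6c1∈{4,5,6}] in col 1, 5 fits only at r6c1. So r6c1=5.
Step 7. [r6c2∈{4}] r6c2 is down to just 4, so r6c2=4.
Step 8. [r6c5∈{3,6}] row 6 places 6 nowhere but r6c5, so r6c5=6.
Step 9. [r3c3∈{6}] r3c3's peers cover all but 6 ⇒ r3c3=6.
Step 10. [r6c4∈{3}] r6c4's peers cover all but 3 ⇒ r6c4=3.
Step 11. [r3c2∈{2}] r3c2's peers cover all but 2 ⇒ r3c2=2.
Step 12. [r5c5∈{4}] r5c5 has the single candidate 4. So r5c5=4.
Step 13. [r2c5∈{5}] r2c5 is down to just 5. So r2c5=5.
Step 14. [r3c1∈{4}] r3c1 is down to just 4, so r3c1=4.
Step 15. [r4c2∈{5}] nothing but 5 survives at r4c2 ⇒ r4c2=5.
Step 16. [r5c1∈{6}] only 6 remains possible at r5c1 ⇒ r5c1=6.
Step 17. [r3c4∈{1}] nothing but 1 survives at r3c4. So r3c4=1.
Step 18. [r2c2∈{1}] r2c2 is down to just 1 ⇒ r2c2=1.
Step 19. [r6c6∈{2}] nothing but 2 survives at r6c6. So r6c6=2.
Step 20. [r3c5∈{3}] r3c5 has the single candidate 3 ⇒ r3c5=3.
Step 21. [r1c6∈{4}] nothing but 4 survives at r1c6, so r1c6=4.
Step 22. [r1c1∈{3}] only 3 remains possible at r1c1, so r1c1=3.

Answer: 3 6 5 2 1 4 / 2 1 4 6 5 3 / 4 2 6 1 3 5 / 1 5 3 4 2 6 / 6 3 2 5 4 1 / 5 4 1 3 6 2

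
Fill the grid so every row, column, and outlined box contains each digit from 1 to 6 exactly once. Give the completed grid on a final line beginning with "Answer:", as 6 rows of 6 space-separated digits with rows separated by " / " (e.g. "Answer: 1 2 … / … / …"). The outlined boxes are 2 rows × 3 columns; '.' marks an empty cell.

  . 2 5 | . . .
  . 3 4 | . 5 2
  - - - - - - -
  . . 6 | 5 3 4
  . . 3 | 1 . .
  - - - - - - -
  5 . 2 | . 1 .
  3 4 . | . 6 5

Step 1. [r2c4∈{6}] nothing but 6 survives at r2c4. So r2c4=6.
Step 2. [r1c6∈{1,3}] col 6 places 1 nowhere but r1c6. So r1c6=1.
Step 3. [r3c1∈{1,2}] 2 has one home in row 3: r3c1, so r3c1=2.
Step 4. [r1c4∈{3,4}] row 1 places 3 nowhere but r1c4, so r1c4=3.
Step 5. [r3c2∈{1}] r3c2's peers cover all but 1. So r3c2=1.
Step 6. [r4c2∈{5}] r4c2 is down to just 5, so r4c2=5.
Step 7. [r2c1∈{1}] only 1 remains possible at r2c1 ⇒ r2c1=1.
Step 8. [r4c6∈{6}] r4c6's peers cover all but 6 ⇒ r4c6=6.
Step 9. [r1c5∈{4}] r1c5 has the single candidate 4, so r1c5=4.
Step 10. [r1c1∈{6}] only 6 remains possible at r1c1. So r1c1=6.
Step 11. [r5c2∈{6}] r5c2 is down to just 6 ⇒ r5c2=6.
Step 12. [r6c4∈{2}] r6c4's peers cover all but 2, so r6c4=2.
Step 13. [r4c5∈{2}] nothing but 2 survives at r4c5, so r4c5=2.
Step 14. [r5c4∈{4}] nothing but 4 survives at r5c4, so r5c4=4.
Step 15. [r5c6∈{3}] only 3 remains possible at r5c6 ⇒ r5c6=3.
Step 16. [r4c1∈{4}] only 4 remains possible at r4c1 ⇒ r4c1=4.
Step 17. [r6c3∈{1}] nothing but 1 survives at r6c3 ⇒ r6c3=1.

Answer: 6 2 5 3 4 1 / 1 3 4 6 5 2 / 2 1 6 5 3 4 / 4 5 3 1 2 6 / 5 6 2 4 1 3 / 3 4 1 2 6 5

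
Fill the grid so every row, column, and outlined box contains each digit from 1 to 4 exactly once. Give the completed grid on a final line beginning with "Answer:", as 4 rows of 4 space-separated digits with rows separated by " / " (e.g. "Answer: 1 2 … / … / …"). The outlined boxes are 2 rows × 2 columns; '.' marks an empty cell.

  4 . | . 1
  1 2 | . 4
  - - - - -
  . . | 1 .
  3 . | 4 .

Step 1. [r3c4∈{2,3}] r3c4 is the only open cell in row 3 admitting 3. So r3c4=3.
Step 2. [r2c3∈{3}] nothing but 3 survives at r2c3, so r2c3=3.
Step 3. [r3c1∈{2}] r3c1 is down to just 2 ⇒ r3c1=2.
Step 4. [r4c2∈{1}] r4c2's peers cover all but 1 ⇒ r4c2=1.
Step 5. [r1c2∈{3}] r1c2 has the single candidate 3, so r1c2=3.
Step 6. [r1c3∈{2}] r1c3 is down to just 2. So r1c3=2.
Step 7. [r4c4∈{2}] only 2 remains possible at r4c4 ⇒ r4c4=2.
Step 8. [r3c2∈{4}] r3c2 has the single candidate 4, so r3c2=4.

Answer: 4 3 2 1 / 1 2 3 4 / 2 4 1 3 / 3 1 4 2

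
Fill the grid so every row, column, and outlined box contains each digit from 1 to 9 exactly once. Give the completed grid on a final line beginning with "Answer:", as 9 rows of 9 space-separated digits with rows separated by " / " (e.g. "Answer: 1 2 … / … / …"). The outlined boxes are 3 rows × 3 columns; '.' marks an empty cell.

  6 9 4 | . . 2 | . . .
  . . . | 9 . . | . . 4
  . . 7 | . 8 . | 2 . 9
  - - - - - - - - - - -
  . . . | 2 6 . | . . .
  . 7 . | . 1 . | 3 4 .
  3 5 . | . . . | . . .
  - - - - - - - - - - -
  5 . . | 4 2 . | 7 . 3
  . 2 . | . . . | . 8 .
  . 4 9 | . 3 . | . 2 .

Step 1. [r3c1∈{1}] r3c1 has the single candidate 1, so r3c1=1.
Step 2. [r4c6∈{3,4,5,7,8,9}] across row 4, 3 lands solely at r4c6 ⇒ r4c6=3.
Step 3. [r2c3∈{2,3,5,8}] in col 3, 5 fits only at r2c3 ⇒ r2c3=5.
Step 4. [r7c2∈{1,6,8}] 6 has one home in col 2: r7c2. So r7c2=6.
Step 5. [r4c2∈{1,8}] in col 2, 1 fits only at r4c2. So r4c2=1.
Step 6. [r4c3∈{8}] r4c3's peers cover all but 8. So r4c3=8.
Step 7. [r2c5∈{7}] r2c5 has the single candidate 7, so r2c5=7.
Step 8. [r1c5∈{5}] nothing but 5 survives at r1c5, so r1c5=5.
Step 9. [r7c6∈{1,8,9}] row 7 places 8 nowhere but r7c6 ⇒ r7c6=8.
Step 10. [r7c8∈{1,9}] across row 7, 9 lands solely at r7c8, so r7c8=9.
Step 11. [r3c2∈{3}] nothing but 3 survives at r3c2. So r3c2=3.
Step 12. [r3c4∈{6}] r3c4 has the single candidate 6. So r3c4=6.
Step 13. [r2c6∈{1}] nothing but 1 survives at r2c6. So r2c6=1.
Step 14. [r8c7∈{1,4,5,6}] r8c7 is the only open cell in row 8 admitting 4 ⇒ r8c7=4.
Step 15. [r8c1∈{7}] only 7 remains possible at r8c1. So r8c1=7.
Step 16. [r2c2∈{8}] only 8 remains possible at r2c2 ⇒ r2c2=8.
Step 17. [r2c7∈{6}] only 6 remains possible at r2c7 ⇒ r2c7=6.
Step 18. [r6c8∈{1,6,7}] r6c8 is the only open cell in col 8 admitting 6. So r6c8=6.
Step 19. [r1c8∈{1,3,7}] 1 has one home in col 8: r1c8 ⇒ r1c8=1.
Step 20. [r6c3∈{2}] r6c3 is down to just 2. So r6c3=2.
Step 21. [r1c9∈{7,8}] 7 has one home in row 1: r1c9 ⇒ r1c9=7.
Step 22. [r4c9∈{5}] r4c9 is down to just 5 ⇒ r4c9=5.
Step 23. [r9c7∈{1,5}] 5 has one home in col 7: r9c7, so r9c7=5.
Step 24. [r6c7∈{1,8,9}] 1 has one home in col 7: r6c7 ⇒ r6c7=1.
Step 25. [r5c1∈{9}] only 9 remains possible at r5c1. So r5c1=9.
Step 26. [r5c6∈{5}] r5c6 is down to just 5, so r5c6=5.
Step 27. [r6c9∈{8}] r6c9 is down to just 8 ⇒ r6c9=8.
Step 28. [r6c5∈{4,9}] r6c5 is the only open cell in col 5 admitting 4. So r6c5=4.
Step 29. [r6c4∈{7}] r6c4's peers cover all but 7 ⇒ r6c4=7.
Step 30. [r9c4∈{1}] nothing but 1 survives at r9c4. So r9c4=1.
Step 31. [r9c9∈{6}] only 6 remains possible at r9c9. So r9c9=6.
Step 32. [r7c3∈{1}] r7c3's peers cover all but 1. So r7c3=1.
Step 33. [r6c6∈{9}] r6c6 has the single candidate 9, so r6c6=9.
Step 34. [r9c1∈{8}] r9c1 has the single candidate 8. So r9c1=8.
Step 35. [r8c4∈{5}] only 5 remains possible at r8c4, so r8c4=5.
Step 36. [r4c8∈{7}] r4c8 has the single candidate 7, so r4c8=7.
Step 37. [r4c7∈{9}] r4c7 is down to just 9, so r4c7=9.
Step 38. [r8c3∈{3}] r8c3's peers cover all but 3, so r8c3=3.
Step 39. [r2c8∈{3}] r2c8 has the single candidate 3 ⇒ r2c8=3.
Step 40. [r2c1∈{2}] r2c1 has the single candidate 2. So r2c1=2.
Step 41. [r9c6∈{7}] r9c6 has the single candidate 7, so r9c6=7.
Step 42. [r5c4∈{8}] nothing but 8 survives at r5c4 ⇒ r5c4=8.
Step 43. [r1c7∈{8}] r1c7 has the single candidate 8 ⇒ r1c7=8.
Step 44. [r4c1∈{4}] r4c1 is down to just 4, so r4c1=4.
Step 45. [r8c9∈{1}] r8c9 is down to just 1, so r8c9=1.
Step 46. [r5c9∈{2}] r5c9 has the single candidate 2, so r5c9=2.
Step 47. [r3c6∈{4}] r3c6 is down to just 4. So r3c6=4.
Step 48. [r5c3∈{6}] only 6 remains possible at r5c3, so r5c3=6.
Step 49. [r8c6∈{6}] r8c6's peers cover all but 6. So r8c6=6.
Step 50. [r1c4∈{3}] only 3 remains possible at r1c4 ⇒ r1c4=3.
Step 51. [r8c5∈{9}] r8c5 is down to just 9, so r8c5=9.
Step 52. [r3c8∈{5}] nothing but 5 survives at r3c8 ⇒ r3c8=5.

Answer: 6 9 4 3 5 2 8 1 7 / 2 8 5 9 7 1 6 3 4 / 1 3 7 6 8 4 2 5 9 / 4 1 8 2 6 3 9 7 5 / 9 7 6 8 1 5 3 4 2 / 3 5 2 7 4 9 1 6 8 / 5 6 1 4 2 8 7 9 3 / 7 2 3 5 9 6 4 8 1 / 8 4 9 1 3 7 5 2 6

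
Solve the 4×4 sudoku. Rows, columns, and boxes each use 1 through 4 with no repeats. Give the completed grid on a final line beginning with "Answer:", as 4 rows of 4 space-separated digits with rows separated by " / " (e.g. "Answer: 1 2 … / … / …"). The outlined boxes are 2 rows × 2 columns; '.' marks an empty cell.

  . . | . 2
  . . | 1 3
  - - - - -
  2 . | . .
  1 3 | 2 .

Step 1. [r3c2∈{4}] r3c2 has the single candidate 4 ⇒ r3c2=4.
Step 2. [r2c1∈{4}] r2c1's peers cover all but 4 ⇒ r2c1=4.
Step 3. [r3c3∈{3}] r3c3 has the single candidate 3. So r3c3=3.
Step 4. [r4c4∈{4}] r4c4 has the single candidate 4 ⇒ r4c4=4.
Step 5. [r1c3∈{4}] nothing but 4 survives at r1c3, so r1c3=4.
Step 6. [r1c2∈{1}] nothing but 1 survives at r1c2 ⇒ r1c2=1.
Step 7. [r3c4∈{1}] nothing but 1 survives at r3c4, so r3c4=1.
Step 8. [r2c2∈{2}] r2c2 is down to just 2, so r2c2=2.
Step 9. [r1c1∈{3}] r1c1 has the single candidate 3, so r1c1=3.

Answer: 3 1 4 2 / 4 2 1 3 / 2 4 3 1 / 1 3 2 4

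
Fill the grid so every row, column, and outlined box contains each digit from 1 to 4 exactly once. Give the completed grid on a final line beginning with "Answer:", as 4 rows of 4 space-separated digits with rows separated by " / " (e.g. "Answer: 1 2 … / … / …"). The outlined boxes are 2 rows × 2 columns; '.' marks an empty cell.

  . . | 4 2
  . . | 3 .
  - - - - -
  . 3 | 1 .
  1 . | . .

Step 1. [r3c1∈{2,4}] r3c1 is the only open cell in row 3 admitting 2 ⇒ r3c1=2.
Step 2. [r4c2∈{4}] r4c2 is down to just 4. So r4c2=4.
Step 3. [r2c4∈{1}] r2c4 has the single candidate 1, so r2c4=1.
Step 4. [r1c1∈{3}] only 3 remains possible at r1c1, so r1c1=3.
Step 5. [r4c4∈{3}] nothing but 3 survives at r4c4, so r4c4=3.
Step 6. [r1c2∈{1}] r1c2's peers cover all but 1. So r1c2=1.
Step 7. [r4c3∈{2}] r4c3 is down to just 2. So r4c3=2.
Step 8. [r2c1∈{4}] r2c1 has the single candidate 4, so r2c1=4.
Step 9. [r2c2∈{2}] r2c2's peers cover all but 2 ⇒ r2c2=2.
Step 10. [r3c4∈{4}] r3c4's peers cover all but 4 ⇒ r3c4=4.

Answer: 3 1 4 2 / 4 2 3 1 / 2 3 1 4 / 1 4 2 3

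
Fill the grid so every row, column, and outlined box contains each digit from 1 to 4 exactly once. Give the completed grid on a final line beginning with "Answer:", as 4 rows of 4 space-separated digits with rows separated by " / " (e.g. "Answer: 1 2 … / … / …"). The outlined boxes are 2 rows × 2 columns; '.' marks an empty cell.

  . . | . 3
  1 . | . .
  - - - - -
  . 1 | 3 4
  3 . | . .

Step 1. [r2c4∈{2}] r2c4 has the single candidate 2 ⇒ r2c4=2.
Step 2. [r1c1∈{2,4}] 4 has one home in col 1: r1c1. So r1c1=4.
Step 3. [r4c3∈{1,2}] r4c3 is the only open cell in col 3 admitting 2, so r4c3=2.
Step 4. [r1c2∈{2}] r1c2's peers cover all but 2, so r1c2=2.
Step 5. [r2c3∈{4}] nothing but 4 survives at r2c3. So r2c3=4.
Step 6. [r4c2∈{4}] r4c2 has the single candidate 4. So r4c2=4.
Step 7. [r4c4∈{1}] only 1 remains possible at r4c4. So r4c4=1.
Step 8. [r2c2∈{3}] nothing but 3 survives at r2c2 ⇒ r2c2=3.
Step 9. [r1c3∈{1}] r1c3 is down to just 1. So r1c3=1.
Step 10. [r3c1∈{2}] r3c1 is down to just 2 ⇒ r3c1=2.

Answer: 4 2 1 3 / 1 3 4 2 / 2 1 3 4 / 3 4 2 1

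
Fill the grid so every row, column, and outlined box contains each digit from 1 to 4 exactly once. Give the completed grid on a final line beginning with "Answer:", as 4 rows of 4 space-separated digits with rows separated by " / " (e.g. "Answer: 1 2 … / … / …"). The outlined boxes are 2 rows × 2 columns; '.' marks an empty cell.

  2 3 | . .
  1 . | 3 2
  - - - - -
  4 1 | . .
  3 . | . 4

Step 1. [r4c3∈{1,2}] in row 4, 1 fits only at r4c3, so r4c3=1.
Step 2. [r3c3∈{2}] r3c3 is down to just 2 ⇒ r3c3=2.
Step 3. [r3c4∈{3}] r3c4 has the single candidate 3, so r3c4=3.
Step 4. [r4c2∈{2}] nothing but 2 survives at r4c2, so r4c2=2.
Step 5. [r1c4∈{1}] nothing but 1 survives at r1c4, so r1c4=1.
Step 6. [r1c3∈{4}] r1c3 has the single candidate 4, so r1c3=4.
Step 7. [r2c2∈{4}] r2c2's peers cover all but 4 ⇒ r2c2=4.

Answer: 2 3 4 1 / 1 4 3 2 / 4 1 2 3 / 3 2 1 4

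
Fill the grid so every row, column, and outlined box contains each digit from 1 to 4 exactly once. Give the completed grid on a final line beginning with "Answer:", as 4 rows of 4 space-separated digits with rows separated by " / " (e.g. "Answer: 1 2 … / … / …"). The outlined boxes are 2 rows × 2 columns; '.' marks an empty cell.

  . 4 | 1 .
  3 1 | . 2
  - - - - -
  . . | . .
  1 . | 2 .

Step 1. [r3c3∈{3,4}] 3 has one home in col 3: r3c3. So r3c3=3.
Step 2. [r3c1∈{2,4}] col 1 places 4 nowhere but r3c1 ⇒ r3c1=4.
Step 3. [r1c4∈{3}] nothing but 3 survives at r1c4 ⇒ r1c4=3.
Step 4. [r4c2∈{3}] r4c2 has the single candidate 3, so r4c2=3.
Step 5. [r3c2∈{2}] r3c2's peers cover all but 2 ⇒ r3c2=2.
Step 6. [r1c1∈{2}] r1c1 is down to just 2. So r1c1=2.
Step 7. [r3c4∈{1}] nothing but 1 survives at r3c4, so r3c4=1.
Step 8. [r2c3∈{4}] nothing but 4 survives at r2c3. So r2c3=4.
Step 9. [r4c4∈{4}] r4c4 is down to just 4 ⇒ r4c4=4.

Answer: 2 4 1 3 / 3 1 4 2 / 4 2 3 1 / 1 3 2 4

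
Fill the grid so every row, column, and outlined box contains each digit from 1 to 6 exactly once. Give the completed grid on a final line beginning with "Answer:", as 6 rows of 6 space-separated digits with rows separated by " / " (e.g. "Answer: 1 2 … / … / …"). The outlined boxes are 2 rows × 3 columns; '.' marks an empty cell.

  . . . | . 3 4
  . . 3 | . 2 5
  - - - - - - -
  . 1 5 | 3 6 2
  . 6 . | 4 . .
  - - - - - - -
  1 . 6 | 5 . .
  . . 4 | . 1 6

Step 1. [r5c2∈{2,3}] row 5 places 2 nowhere but r5c2, so r5c2=2.
Step 2. [r4c3∈{2}] r4c3 is down to just 2 ⇒ r4c3=2.
Step 3. [r6c2∈{3,5}] r6c2 is the only open cell in col 2 admitting 3. So r6c2=3.
Step 4. [r1c1∈{2,5,6}] r1c1 is the only open cell in row 1 admitting 2. So r1c1=2.
Step 5. [r2c4∈{1,6}] 1 has one home in row 2: r2c4 ⇒ r2c4=1.
Step 6. [r2c1∈{4,6}] row 2 places 6 nowhere but r2c1, so r2c1=6.
Step 7. [r3c1∈{4}] only 4 remains possible at r3c1. So r3c1=4.
Step 8. [r5c6∈{3}] r5c6 has the single candidate 3. So r5c6=3.
Step 9. [r1c3∈{1}] r1c3 is down to just 1. So r1c3=1.
Step 10. [r6c4∈{2}] r6c4 is down to just 2. So r6c4=2.
Step 11. [r4c5∈{5}] r4c5 has the single candidate 5 ⇒ r4c5=5.
Step 12. [r5c5∈{4}] only 4 remains possible at r5c5, so r5c5=4.
Step 13. [r2c2∈{4}] only 4 remains possible at r2c2, so r2c2=4.
Step 14. [r4c6∈{1}] r4c6 is down to just 1 ⇒ r4c6=1.
Step 15. [r1c4∈{6}] only 6 remains possible at r1c4. So r1c4=6.
Step 16. [r6c1∈{5}] r6c1 is down to just 5 ⇒ r6c1=5.
Step 17. [r4c1∈{3}] only 3 remains possible at r4c1 ⇒ r4c1=3.
Step 18. [r1c2∈{5}] r1c2's peers cover all but 5 ⇒ r1c2=5.

Answer: 2 5 1 6 3 4 / 6 4 3 1 2 5 / 4 1 5 3 6 2 / 3 6 2 4 5 1 / 1 2 6 5 4 3 / 5 3 4 2 1 6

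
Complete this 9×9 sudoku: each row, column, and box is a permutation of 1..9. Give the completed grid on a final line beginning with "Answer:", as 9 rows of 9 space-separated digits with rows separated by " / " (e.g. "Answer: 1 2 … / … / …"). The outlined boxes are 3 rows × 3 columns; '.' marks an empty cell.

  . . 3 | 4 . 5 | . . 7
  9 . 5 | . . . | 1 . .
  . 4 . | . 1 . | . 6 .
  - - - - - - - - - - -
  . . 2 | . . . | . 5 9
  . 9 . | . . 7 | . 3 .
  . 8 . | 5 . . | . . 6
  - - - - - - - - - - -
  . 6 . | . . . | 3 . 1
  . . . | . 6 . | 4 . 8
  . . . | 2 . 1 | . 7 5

Step 1. [r8c2∈{1,2,3,5,7}] across col 2, 5 lands solely at r8c2 ⇒ r8c2=5.
Step 2. [r1c1∈{1,2,6,8}] in row 1, 6 fits only at r1c1, so r1c1=6.
Step 3. [r7c5∈{4,5,7,8,9}] across row 7, 5 lands solely at r7c5 ⇒ r7c5=5.
Step 4. [r2c5∈{2,3,7,8}] r2c5 is the only open cell in col 5 admitting 7, so r2c5=7.
Step 5. [r4c2∈{1,3,7}] 7 has one home in col 2: r4c2, so r4c2=7.
Step 6. [r4c7∈{8}] r4c7 has the single candidate 8. So r4c7=8.
Step 7. [r5c7∈{2}] r5c7 is down to just 2 ⇒ r5c7=2.
Step 8. [r2c2∈{2}] only 2 remains possible at r2c2. So r2c2=2.
Step 9. [r5c9∈{4}] r5c9's peers cover all but 4 ⇒ r5c9=4.
Step 10. [r1c7∈{9}] r1c7 is down to just 9. So r1c7=9.
Step 11. [r3c9∈{2,3}] col 9 places 2 nowhere but r3c9 ⇒ r3c9=2.
Step 12. [r6c6∈{2,3,4,9}] r6c6 is the only open cell in col 6 admitting 2 ⇒ r6c6=2.
Step 13. [r6c5∈{3,4,9}] r6c5 is the only open cell in row 6 admitting 9 ⇒ r6c5=9.
Step 14. [r6c1∈{1,3,4}] across row 6, 3 lands solely at r6c1. So r6c1=3.
Step 15. [r9c3∈{4,8,9}] 9 has one home in row 9: r9c3. So r9c3=9.
Step 16. [r6c3∈{1,4}] across row 6, 4 lands solely at r6c3 ⇒ r6c3=4.
Step 17. [r4c1∈{1}] r4c1 has the single candidate 1 ⇒ r4c1=1.
Step 18. [r5c5∈{8}] r5c5 is down to just 8, so r5c5=8.
Step 19. [r9c1∈{4,8}] across row 9, 8 lands solely at r9c1 ⇒ r9c1=8.
Step 20. [r7c3∈{7}] r7c3's peers cover all but 7 ⇒ r7c3=7.
Step 21. [r9c5∈{3,4}] 4 has one home in row 9: r9c5, so r9c5=4.
Step 22. [r2c9∈{3}] nothing but 3 survives at r2c9. So r2c9=3.
Step 23. [r3c3∈{8}] nothing but 8 survives at r3c3, so r3c3=8.
Step 24. [r8c1∈{2}] nothing but 2 survives at r8c1. So r8c1=2.
Step 25. [r8c8∈{9}] nothing but 9 survives at r8c8. So r8c8=9.
Step 26. [r8c6∈{3}] r8c6's peers cover all but 3, so r8c6=3.
Step 27. [r3c4∈{3,9}] in row 3, 3 fits only at r3c4, so r3c4=3.
Step 28. [r4c4∈{6}] r4c4 has the single candidate 6, so r4c4=6.
Step 29. [r2c4∈{8}] nothing but 8 survives at r2c4, so r2c4=8.
Step 30. [r7c4∈{9}] r7c4's peers cover all but 9, so r7c4=9.
Step 31. [r4c6∈{4}] r4c6's peers cover all but 4, so r4c6=4.
Step 32. [r5c4∈{1}] r5c4 is down to just 1, so r5c4=1.
Step 33. [r6c7∈{7}] only 7 remains possible at r6c7 ⇒ r6c7=7.
Step 34. [r8c3∈{1}] only 1 remains possible at r8c3. So r8c3=1.
Step 35. [r5c3∈{6}] nothing but 6 survives at r5c3. So r5c3=6.
Step 36. [r1c8∈{8}] r1c8's peers cover all but 8, so r1c8=8.
Step 37. [r3c7∈{5}] only 5 remains possible at r3c7. So r3c7=5.
Step 38. [r6c8∈{1}] nothing but 1 survives at r6c8 ⇒ r6c8=1.
Step 39. [r9c7∈{6}] r9c7 is down to just 6. So r9c7=6.
Step 40. [r5c1∈{5}] r5c1 is down to just 5 ⇒ r5c1=5.
Step 41. [r7c8∈{2}] nothing but 2 survives at r7c8, so r7c8=2.
Step 42. [r7c1∈{4}] only 4 remains possible at r7c1, so r7c1=4.
Step 43. [r1c2∈{1}] nothing but 1 survives at r1c2. So r1c2=1.
Step 44. [r9c2∈{3}] only 3 remains possible at r9c2, so r9c2=3.
Step 45. [r7c6∈{8}] r7c6 has the single candidate 8. So r7c6=8.
Step 46. [r8c4∈{7}] r8c4's peers cover all but 7, so r8c4=7.
Step 47. [r1c5∈{2}] r1c5 has the single candidate 2 ⇒ r1c5=2.
Step 48. [r2c8∈{4}] nothing but 4 survives at r2c8, so r2c8=4.
Step 49. [r3c1∈{7}] nothing but 7 survives at r3c1, so r3c1=7.
Step 50. [r3c6∈{9}] r3c6 has the single candidate 9, so r3c6=9.
Step 51. [r4c5∈{3}] only 3 remains possible at r4c5 ⇒ r4c5=3.
Step 52. [r2c6∈{6}] only 6 remains possible at r2c6, so r2c6=6.

Answer: 6 1 3 4 2 5 9 8 7 / 9 2 5 8 7 6 1 4 3 / 7 4 8 3 1 9 5 6 2 / 1 7 2 6 3 4 8 5 9 / 5 9 6 1 8 7 2 3 4 / 3 8 4 5 9 2 7 1 6 / 4 6 7 9 5 8 3 2 1 / 2 5 1 7 6 3 4 9 8 / 8 3 9 2 4 1 6 7 5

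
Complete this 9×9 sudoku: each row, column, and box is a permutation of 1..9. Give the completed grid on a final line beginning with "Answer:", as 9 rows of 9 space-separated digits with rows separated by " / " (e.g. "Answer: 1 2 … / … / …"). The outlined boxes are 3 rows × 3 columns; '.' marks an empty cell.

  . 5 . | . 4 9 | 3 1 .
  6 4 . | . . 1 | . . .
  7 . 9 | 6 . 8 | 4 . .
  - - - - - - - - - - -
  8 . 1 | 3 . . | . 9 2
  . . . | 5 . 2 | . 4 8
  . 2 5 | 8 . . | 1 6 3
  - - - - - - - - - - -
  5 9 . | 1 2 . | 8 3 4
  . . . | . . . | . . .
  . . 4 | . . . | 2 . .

Step 1. [r8c7∈{5,6,7,9}] r8c7 is the only open cell in col 7 admitting 6. So r8c7=6.
Step 2. [r3c9∈{5}] nothing but 5 survives at r3c9 ⇒ r3c9=5.
Step 3. [r5c7∈{7}] only 7 remains possible at r5c7. So r5c7=7.
Step 4. [r4c2∈{6,7}] in box 4, 7 fits only at r4c2, so r4c2=7.
Step 5. [r2c5∈{3,5,7}] in row 2, 5 fits only at r2c5 ⇒ r2c5=5.
Step 6. [r2c3∈{2,3,8}] 3 has one home in row 2: r2c3. So r2c3=3.
Step 7. [r5c3∈{6}] r5c3's peers cover all but 6. So r5c3=6.
Step 8. [r9c2∈{1,3,6,8}] r9c2 is the only open cell in col 2 admitting 6, so r9c2=6.
Step 9. [r9c5∈{3,7,8,9}] row 9 places 8 nowhere but r9c5 ⇒ r9c5=8.
Step 10. [r4c6∈{4,6}] 4 has one home in row 4: r4c6, so r4c6=4.
Step 11. [r6c6∈{7}] r6c6 has the single candidate 7. So r6c6=7.
Step 12. [r8c5∈{3,7,9}] across col 5, 7 lands solely at r8c5. So r8c5=7.
Step 13. [r1c1∈{2}] nothing but 2 survives at r1c1. So r1c1=2.
Step 14. [r8c2∈{1,3,8}] in col 2, 8 fits only at r8c2 ⇒ r8c2=8.
Step 15. [r6c5∈{9}] r6c5's peers cover all but 9. So r6c5=9.
Step 16. [r9c4∈{9}] r9c4 has the single candidate 9, so r9c4=9.
Step 17. [r8c9∈{1,9}] r8c9 is the only open cell in row 8 admitting 9. So r8c9=9.
Step 18. [r2c9∈{7}] r2c9's peers cover all but 7. So r2c9=7.
Step 19. [r8c8∈{5}] r8c8 has the single candidate 5. So r8c8=5.
Step 20. [r8c6∈{3}] r8c6's peers cover all but 3 ⇒ r8c6=3.
Step 21. [r9c1∈{1,3}] 3 has one home in row 9: r9c1. So r9c1=3.
Step 22. [r2c4∈{2}] r2c4 has the single candidate 2 ⇒ r2c4=2.
Step 23. [r9c6∈{5}] r9c6 has the single candidate 5 ⇒ r9c6=5.
Step 24. [r9c9∈{1}] r9c9 has the single candidate 1. So r9c9=1.
Step 25. [r3c8∈{2}] r3c8 has the single candidate 2. So r3c8=2.
Step 26. [r3c5∈{3}] only 3 remains possible at r3c5 ⇒ r3c5=3.
Step 27. [r8c1∈{1}] r8c1's peers cover all but 1 ⇒ r8c1=1.
Step 28. [r8c4∈{4}] r8c4 has the single candidate 4. So r8c4=4.
Step 29. [r7c3∈{7}] nothing but 7 survives at r7c3. So r7c3=7.
Step 30. [r6c1∈{4}] r6c1 has the single candidate 4 ⇒ r6c1=4.
Step 31. [r5c1∈{9}] nothing but 9 survives at r5c1. So r5c1=9.
Step 32. [r8c3∈{2}] r8c3 has the single candidate 2 ⇒ r8c3=2.
Step 33. [r1c3∈{8}] r1c3's peers cover all but 8 ⇒ r1c3=8.
Step 34. [r2c8∈{8}] r2c8 has the single candidate 8. So r2c8=8.
Step 35. [r1c4∈{7}] only 7 remains possible at r1c4 ⇒ r1c4=7.
Step 36. [r1c9∈{6}] only 6 remains possible at r1c9 ⇒ r1c9=6.
Step 37. [r5c5∈{1}] r5c5's peers cover all but 1 ⇒ r5c5=1.
Step 38. [r9c8∈{7}] r9c8's peers cover all but 7 ⇒ r9c8=7.
Step 39. [r5c2∈{3}] r5c2 is down to just 3, so r5c2=3.
Step 40. [r4c5∈{6}] r4c5 is down to just 6 ⇒ r4c5=6.
Step 41. [r3c2∈{1}] r3c2's peers cover all but 1 ⇒ r3c2=1.
Step 42. [r7c6∈{6}] r7c6 has the single candidate 6 ⇒ r7c6=6.
Step 43. [r4c7∈{5}] r4c7's peers cover all but 5. So r4c7=5.
Step 44. [r2c7∈{9}] nothing but 9 survives at r2c7, so r2c7=9.

Answer: 2 5 8 7 4 9 3 1 6 / 6 4 3 2 5 1 9 8 7 / 7 1 9 6 3 8 4 2 5 / 8 7 1 3 6 4 5 9 2 / 9 3 6 5 1 2 7 4 8 / 4 2 5 8 9 7 1 6 3 / 5 9 7 1 2 6 8 3 4 / 1 8 2 4 7 3 6 5 9 / 3 6 4 9 8 5 2 7 1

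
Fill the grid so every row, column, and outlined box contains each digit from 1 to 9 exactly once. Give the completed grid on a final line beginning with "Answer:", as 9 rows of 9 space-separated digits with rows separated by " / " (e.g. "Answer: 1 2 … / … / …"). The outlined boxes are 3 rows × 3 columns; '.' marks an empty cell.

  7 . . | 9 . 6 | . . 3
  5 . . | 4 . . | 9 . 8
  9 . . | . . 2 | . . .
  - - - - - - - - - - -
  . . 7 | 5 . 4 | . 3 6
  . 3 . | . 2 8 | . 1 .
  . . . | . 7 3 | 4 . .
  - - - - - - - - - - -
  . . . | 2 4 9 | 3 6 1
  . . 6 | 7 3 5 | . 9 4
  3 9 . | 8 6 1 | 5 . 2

Step 1. [r7c1∈{8}] only 8 remains possible at r7c1 ⇒ r7c1=8.
Step 2. [r2c5∈{1}] r2c5's peers cover all but 1 ⇒ r2c5=1.
Step 3. [r6c8∈{2,5,8}] r6c8 is the only open cell in col 8 admitting 8, so r6c8=8.
Step 4. [r4c2∈{1,2,8}] r4c2 is the only open cell in row 4 admitting 8. So r4c2=8.
Step 5. [r4c1∈{1,2}] in row 4, 1 fits only at r4c1 ⇒ r4c1=1.
Step 6. [r7c3∈{5}] r7c3 has the single candidate 5. So r7c3=5.
Step 7. [r5c9∈{5,7,9}] r5c9 is the only open cell in row 5 admitting 5. So r5c9=5.
Step 8. [r2c2∈{2,6}] row 2 places 6 nowhere but r2c2 ⇒ r2c2=6.
Step 9. [r8c2∈{1,2}] in row 8, 1 fits only at r8c2, so r8c2=1.
Step 10. [r3c2∈{4}] nothing but 4 survives at r3c2, so r3c2=4.
Step 11. [r1c2∈{2}] r1c2's peers cover all but 2, so r1c2=2.
Step 12. [r3c9∈{7}] only 7 remains possible at r3c9 ⇒ r3c9=7.
Step 13. [r3c8∈{5}] r3c8's peers cover all but 5. So r3c8=5.
Step 14. [r6c3∈{2,9}] in col 3, 2 fits only at r6c3 ⇒ r6c3=2.
Step 15. [r5c1∈{4,6}] r5c1 is the only open cell in col 1 admitting 4 ⇒ r5c1=4.
Step 16. [r1c7∈{1}] nothing but 1 survives at r1c7 ⇒ r1c7=1.
Step 17. [r3c5∈{8}] r3c5 is down to just 8, so r3c5=8.
Step 18. [r3c4∈{3}] r3c4's peers cover all but 3 ⇒ r3c4=3.
Step 19. [r5c4∈{6}] r5c4 is down to just 6. So r5c4=6.
Step 20. [r4c5∈{9}] r4c5 has the single candidate 9 ⇒ r4c5=9.
Step 21. [r8c1∈{2}] r8c1's peers cover all but 2 ⇒ r8c1=2.
Step 22. [r9c8∈{7}] only 7 remains possible at r9c8. So r9c8=7.
Step 23. [r6c9∈{9}] only 9 remains possible at r6c9. So r6c9=9.
Step 24. [r1c5∈{5}] r1c5's peers cover all but 5. So r1c5=5.
Step 25. [r5c3∈{9}] only 9 remains possible at r5c3 ⇒ r5c3=9.
Step 26. [r3c7∈{6}] nothing but 6 survives at r3c7, so r3c7=6.
Step 27. [r6c2∈{5}] r6c2's peers cover all but 5 ⇒ r6c2=5.
Step 28. [r1c3∈{8}] r1c3's peers cover all but 8, so r1c3=8.
Step 29. [r5c7∈{7}] only 7 remains possible at r5c7. So r5c7=7.
Step 30. [r2c8∈{2}] only 2 remains possible at r2c8, so r2c8=2.
Step 31. [r1c8∈{4}] r1c8 is down to just 4, so r1c8=4.
Step 32. [r3c3∈{1}] nothing but 1 survives at r3c3. So r3c3=1.
Step 33. [r4c7∈{2}] r4c7 has the single candidate 2, so r4c7=2.
Step 34. [r8c7∈{8}] r8c7 has the single candidate 8 ⇒ r8c7=8.
Step 35. [r9c3∈{4}] nothing but 4 survives at r9c3, so r9c3=4.
Step 36. [r7c2∈{7}] r7c2 is down to just 7. So r7c2=7.
Step 37. [r6c1∈{6}] nothing but 6 survives at r6c1 ⇒ r6c1=6.
Step 38. [r6c4∈{1}] r6c4 has the single candidate 1. So r6c4=1.
Step 39. [r2c3∈{3}] only 3 remains possible at r2c3, so r2c3=3.
Step 40. [r2c6∈{7}] nothing but 7 survives at r2c6, so r2c6=7.

Answer: 7 2 8 9 5 6 1 4 3 / 5 6 3 4 1 7 9 2 8 / 9 4 1 3 8 2 6 5 7 / 1 8 7 5 9 4 2 3 6 / 4 3 9 6 2 8 7 1 5 / 6 5 2 1 7 3 4 8 9 / 8 7 5 2 4 9 3 6 1 / 2 1 6 7 3 5 8 9 4 / 3 9 4 8 6 1 5 7 2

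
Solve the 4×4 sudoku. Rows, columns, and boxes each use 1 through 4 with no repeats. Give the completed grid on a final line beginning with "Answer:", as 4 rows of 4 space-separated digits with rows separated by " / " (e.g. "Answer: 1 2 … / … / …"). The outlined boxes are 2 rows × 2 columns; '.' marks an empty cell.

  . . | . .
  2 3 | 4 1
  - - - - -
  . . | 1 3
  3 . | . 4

Step 1. [r3c1∈{4}] only 4 remains possible at r3c1. So r3c1=4.
Step 2. [r4c2∈{1,2}] across row 4, 1 lands solely at r4c2. So r4c2=1.
Step 3. [r1c3∈{2,3}] across row 1, 3 lands solely at r1c3. So r1c3=3.
Step 4. [r1c1∈{1}] r1c1 is down to just 1, so r1c1=1.
Step 5. [r4c3∈{2}] r4c3 is down to just 2 ⇒ r4c3=2.
Step 6. [r1c4∈{2}] r1c4 has the single candidate 2. So r1c4=2.
Step 7. [r1c2∈{4}] r1c2 is down to just 4 ⇒ r1c2=4.
Step 8. [r3c2∈{2}] r3c2 has the single candidate 2. So r3c2=2.

Answer: 1 4 3 2 / 2 3 4 1 / 4 2 1 3 / 3 1 2 4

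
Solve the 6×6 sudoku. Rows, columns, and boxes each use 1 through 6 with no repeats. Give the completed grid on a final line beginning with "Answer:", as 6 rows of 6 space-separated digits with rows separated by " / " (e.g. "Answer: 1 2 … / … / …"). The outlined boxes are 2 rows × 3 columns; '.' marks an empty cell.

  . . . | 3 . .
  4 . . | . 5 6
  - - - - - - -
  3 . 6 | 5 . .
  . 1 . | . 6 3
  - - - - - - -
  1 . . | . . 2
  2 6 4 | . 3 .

Step 1. [r4c4∈{2,4}] across row 4, 4 lands solely at r4c4. So r4c4=4.
Step 2. [r2c4∈{1,2}] 2 has one home in col 4: r2c4. So r2c4=2.
Step 3. [r4c3∈{2,5}] 2 has one home in row 4: r4c3 ⇒ r4c3=2.
Step 4. [r3c6∈{1}] only 1 remains possible at r3c6. So r3c6=1.
Step 5. [r1c5∈{1,4}] across col 5, 1 lands solely at r1c5, so r1c5=1.
Step 6. [r1c3∈{5}] r1c3 has the single candidate 5 ⇒ r1c3=5.
Step 7. [r2c2∈{3}] r2c2's peers cover all but 3 ⇒ r2c2=3.
Step 8. [r3c5∈{2}] r3c5 has the single candidate 2 ⇒ r3c5=2.
Step 9. [r1c1∈{6}] r1c1 has the single candidate 6 ⇒ r1c1=6.
Step 10. [r5c3∈{3}] r5c3 is down to just 3. So r5c3=3.
Step 11. [r5c2∈{5}] r5c2 is down to just 5, so r5c2=5.
Step 12. [r2c3∈{1}] r2c3's peers cover all but 1. So r2c3=1.
Step 13. [r4c1∈{5}] r4c1 has the single candidate 5. So r4c1=5.
Step 14. [r3c2∈{4}] only 4 remains possible at r3c2, so r3c2=4.
Step 15. [r5c5∈{4}] r5c5 has the single candidate 4 ⇒ r5c5=4.
Step 16. [r6c6∈{5}] r6c6's peers cover all but 5, so r6c6=5.
Step 17. [r5c4∈{6}] nothing but 6 survives at r5c4 ⇒ r5c4=6.
Step 18. [r1c2∈{2}] r1c2 is down to just 2, so r1c2=2.
Step 19. [r1c6∈{4}] nothing but 4 survives at r1c6, so r1c6=4.
Step 20. [r6c4∈{1}] only 1 remains possible at r6c4, so r6c4=1.

Answer: 6 2 5 3 1 4 / 4 3 1 2 5 6 / 3 4 6 5 2 1 / 5 1 2 4 6 3 / 1 5 3 6 4 2 / 2 6 4 1 3 5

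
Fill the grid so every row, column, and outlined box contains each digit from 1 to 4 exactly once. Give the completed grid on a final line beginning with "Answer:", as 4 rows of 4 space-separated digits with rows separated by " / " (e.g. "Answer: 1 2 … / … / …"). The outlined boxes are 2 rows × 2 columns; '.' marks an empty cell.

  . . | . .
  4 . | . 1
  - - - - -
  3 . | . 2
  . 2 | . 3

Step 1. [r4c3∈{1,4}] r4c3 is the only open cell in row 4 admitting 4, so r4c3=4.
Step 2. [r2c2∈{3}] r2c2 is down to just 3, so r2c2=3.
Step 3. [r1c1∈{1,2}] r1c1 is the only open cell in col 1 admitting 2 ⇒ r1c1=2.
Step 4. [r4c1∈{1}] nothing but 1 survives at r4c1 ⇒ r4c1=1.
Step 5. [r1c4∈{4}] only 4 remains possible at r1c4, so r1c4=4.
Step 6. [r3c3∈{1}] r3c3 is down to just 1. So r3c3=1.
Step 7. [r1c3∈{3}] r1c3 is down to just 3 ⇒ r1c3=3.
Step 8. [r2c3∈{2}] r2c3 has the single candidate 2. So r2c3=2.
Step 9. [r1c2∈{1}] r1c2's peers cover all but 1, so r1c2=1.
Step 10. [r3c2∈{4}] nothing but 4 survives at r3c2, so r3c2=4.

Answer: 2 1 3 4 / 4 3 2 1 / 3 4 1 2 / 1 2 4 3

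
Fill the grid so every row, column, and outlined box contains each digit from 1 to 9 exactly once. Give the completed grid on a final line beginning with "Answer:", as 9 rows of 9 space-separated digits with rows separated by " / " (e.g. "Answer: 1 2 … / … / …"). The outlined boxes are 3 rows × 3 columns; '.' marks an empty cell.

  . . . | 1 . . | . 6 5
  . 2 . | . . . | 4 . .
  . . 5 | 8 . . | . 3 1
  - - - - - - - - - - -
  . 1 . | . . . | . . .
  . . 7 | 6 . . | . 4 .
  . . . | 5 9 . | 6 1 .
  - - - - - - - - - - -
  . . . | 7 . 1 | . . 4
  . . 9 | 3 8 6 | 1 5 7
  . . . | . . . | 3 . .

Step 1. [r6c6∈{2,3,4,7,8}] 7 has one home in row 6: r6c6 ⇒ r6c6=7.
Step 2. [r8c1∈{2,4}] 2 has one home in row 8: r8c1, so r8c1=2.
Step 3. [r2c4∈{9}] r2c4 has the single candidate 9. So r2c4=9.
Step 4. [r2c9∈{8}] only 8 remains possible at r2c9. So r2c9=8.
Step 5. [r8c2∈{4}] nothing but 4 survives at r8c2. So r8c2=4.
Step 6. [r9c9∈{2,6,9}] across col 9, 6 lands solely at r9c9. So r9c9=6.
Step 7. [r2c8∈{7}] only 7 remains possible at r2c8 ⇒ r2c8=7.
Step 8. [r9c6∈{2,4,5,9}] in col 6, 9 fits only at r9c6, so r9c6=9.
Step 9. [r4c7∈{2,5,7,8,9}] row 4 places 7 nowhere but r4c7. So r4c7=7.
Step 10. [r4c1∈{3,4,5,6,8,9}] row 4 places 5 nowhere but r4c1. So r4c1=5.
Step 11. [r4c3∈{2,3,4,6,8}] r4c3 is the only open cell in row 4 admitting 6. So r4c3=6.
Step 12. [r6c3∈{2,3,4,8}] across col 3, 2 lands solely at r6c3. So r6c3=2.
Step 13. [r1c3∈{3,4,8}] across col 3, 4 lands solely at r1c3. So r1c3=4.
Step 14. [r6c9∈{3}] r6c9's peers cover all but 3, so r6c9=3.
Step 15. [r6c2∈{8}] only 8 remains possible at r6c2, so r6c2=8.
Step 16. [r1c1∈{3,7,8,9}] row 1 places 8 nowhere but r1c1. So r1c1=8.
Step 17. [r5c7∈{2,5,8,9}] row 5 places 5 nowhere but r5c7. So r5c7=5.
Step 18. [r7c7∈{2,8,9}] r7c7 is the only open cell in col 7 admitting 8 ⇒ r7c7=8.
Step 19. [r9c8∈{2}] nothing but 2 survives at r9c8, so r9c8=2.
Step 20. [r4c4∈{2,4}] col 4 places 2 nowhere but r4c4, so r4c4=2.
Step 21. [r7c3∈{3}] nothing but 3 survives at r7c3, so r7c3=3.
Step 22. [r7c1∈{6}] only 6 remains possible at r7c1, so r7c1=6.
Step 23. [r3c2∈{6,7,9}] 6 has one home in col 2: r3c2, so r3c2=6.
Step 24. [r7c5∈{2,5}] across row 7, 2 lands solely at r7c5. So r7c5=2.
Step 25. [r9c5∈{4,5}] r9c5 is the only open cell in box 8 admitting 5, so r9c5=5.
Step 26. [r5c6∈{3,8}] r5c6 is the only open cell in row 5 admitting 8. So r5c6=8.
Step 27. [r9c2∈{7}] nothing but 7 survives at r9c2 ⇒ r9c2=7.
Step 28. [r4c9∈{9}] r4c9's peers cover all but 9. So r4c9=9.
Step 29. [r2c3∈{1}] r2c3 has the single candidate 1, so r2c3=1.
Step 30. [r2c1∈{3}] r2c1 is down to just 3 ⇒ r2c1=3.
Step 31. [r1c2∈{9}] nothing but 9 survives at r1c2, so r1c2=9.
Step 32. [r1c5∈{3,7}] in row 1, 7 fits only at r1c5, so r1c5=7.
Step 33. [r1c6∈{2,3}] r1c6 is the only open cell in row 1 admitting 3 ⇒ r1c6=3.
Step 34. [r3c5∈{4}] only 4 remains possible at r3c5. So r3c5=4.
Step 35. [r5c5∈{1,3}] in row 5, 1 fits only at r5c5, so r5c5=1.
Step 36. [r3c7∈{2,9}] row 3 places 9 nowhere but r3c7 ⇒ r3c7=9.
Step 37. [r3c1∈{7}] only 7 remains possible at r3c1. So r3c1=7.
Step 38. [r5c1∈{9}] only 9 remains possible at r5c1 ⇒ r5c1=9.
Step 39. [r5c2∈{3}] r5c2 is down to just 3. So r5c2=3.
Step 40. [r9c4∈{4}] only 4 remains possible at r9c4 ⇒ r9c4=4.
Step 41. [r6c1∈{4}] r6c1's peers cover all but 4. So r6c1=4.
Step 42. [r4c8∈{8}] r4c8 is down to just 8 ⇒ r4c8=8.
Step 43. [r7c2∈{5}] r7c2 has the single candidate 5 ⇒ r7c2=5.
Step 44. [r7c8∈{9}] r7c8 is down to just 9, so r7c8=9.
Step 45. [r4c5∈{3}] only 3 remains possible at r4c5 ⇒ r4c5=3.
Step 46. [r9c3∈{8}] r9c3's peers cover all but 8. So r9c3=8.
Step 47. [r4c6∈{4}] r4c6's peers cover all but 4. So r4c6=4.
Step 48. [r1c7∈{2}] r1c7 has the single candidate 2 ⇒ r1c7=2.
Step 49. [r5c9∈{2}] r5c9's peers cover all but 2, so r5c9=2.
Step 50. [r2c6∈{5}] r2c6 has the single candidate 5 ⇒ r2c6=5.
Step 51. [r9c1∈{1}] r9c1 has the single candidate 1. So r9c1=1.
Step 52. [r3c6∈{2}] r3c6 has the single candidate 2 ⇒ r3c6=2.
Step 53. [r2c5∈{6}] r2c5 is down to just 6. So r2c5=6.

Answer: 8 9 4 1 7 3 2 6 5 / 3 2 1 9 6 5 4 7 8 / 7 6 5 8 4 2 9 3 1 / 5 1 6 2 3 4 7 8 9 / 9 3 7 6 1 8 5 4 2 / 4 8 2 5 9 7 6 1 3 / 6 5 3 7 2 1 8 9 4 / 2 4 9 3 8 6 1 5 7 / 1 7 8 4 5 9 3 2 6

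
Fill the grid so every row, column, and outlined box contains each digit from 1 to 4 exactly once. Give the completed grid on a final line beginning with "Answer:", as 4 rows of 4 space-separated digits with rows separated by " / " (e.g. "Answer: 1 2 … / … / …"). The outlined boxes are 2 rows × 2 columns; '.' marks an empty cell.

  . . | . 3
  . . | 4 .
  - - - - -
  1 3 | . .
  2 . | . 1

Step 1. [r2c4∈{2}] r2c4 is down to just 2, so r2c4=2.
Step 2. [r1c2∈{1,2,4}] in row 1, 2 fits only at r1c2 ⇒ r1c2=2.
Step 3. [r4c2∈{4}] nothing but 4 survives at r4c2 ⇒ r4c2=4.
Step 4. [r2c2∈{1}] r2c2 has the single candidate 1, so r2c2=1.
Step 5. [r1c1∈{4}] r1c1 is down to just 4 ⇒ r1c1=4.
Step 6. [r2c1∈{3}] r2c1 is down to just 3, so r2c1=3.
Step 7. [r4c3∈{3}] r4c3's peers cover all but 3, so r4c3=3.
Step 8. [r3c4∈{4}] r3c4 has the single candidate 4, so r3c4=4.
Step 9. [r1c3∈{1}] r1c3 is down to just 1. So r1c3=1.
Step 10. [r3c3∈{2}] r3c3 is down to just 2 ⇒ r3c3=2.

Answer: 4 2 1 3 / 3 1 4 2 / 1 3 2 4 / 2 4 3 1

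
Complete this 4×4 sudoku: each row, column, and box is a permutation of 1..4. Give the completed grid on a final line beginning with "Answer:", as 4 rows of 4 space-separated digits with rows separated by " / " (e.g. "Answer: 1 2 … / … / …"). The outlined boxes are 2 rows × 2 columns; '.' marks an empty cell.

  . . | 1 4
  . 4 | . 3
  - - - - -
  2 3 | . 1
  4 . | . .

Step 1. [r2c3∈{2}] r2c3's peers cover all but 2 ⇒ r2c3=2.
Step 2. [r1c1∈{3}] nothing but 3 survives at r1c1. So r1c1=3.
Step 3. [r4c2∈{1}] nothing but 1 survives at r4c2 ⇒ r4c2=1.
Step 4. [r4c3∈{3}] r4c3 is down to just 3, so r4c3=3.
Step 5. [r1c2∈{2}] r1c2's peers cover all but 2. So r1c2=2.
Step 6. [r4c4∈{2}] r4c4's peers cover all but 2, so r4c4=2.
Step 7. [r2c1∈{1}] r2c1 is down to just 1 ⇒ r2c1=1.
Step 8. [r3c3∈{4}] r3c3's peers cover all but 4 ⇒ r3c3=4.

Answer: 3 2 1 4 / 1 4 2 3 / 2 3 4 1 / 4 1 3 2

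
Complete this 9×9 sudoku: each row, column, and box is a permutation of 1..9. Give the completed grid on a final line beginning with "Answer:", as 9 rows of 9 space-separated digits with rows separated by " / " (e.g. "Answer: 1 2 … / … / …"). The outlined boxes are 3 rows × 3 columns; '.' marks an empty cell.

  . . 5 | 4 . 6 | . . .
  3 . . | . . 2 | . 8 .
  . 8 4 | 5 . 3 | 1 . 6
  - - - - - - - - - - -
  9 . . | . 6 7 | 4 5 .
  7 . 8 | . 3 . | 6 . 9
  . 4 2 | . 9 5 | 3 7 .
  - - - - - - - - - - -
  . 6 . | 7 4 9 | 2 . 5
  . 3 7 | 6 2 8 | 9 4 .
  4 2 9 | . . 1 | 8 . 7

Step 1. [r4c2∈{1}] only 1 remains possible at r4c2 ⇒ r4c2=1.
Step 2. [r7c3∈{1}] only 1 remains possible at r7c3. So r7c3=1.
Step 3. [r1c7∈{7}] nothing but 7 survives at r1c7, so r1c7=7.
Step 4. [r5c8∈{1,2}] across col 8, 1 lands solely at r5c8. So r5c8=1.
Step 5. [r4c9∈{2,8}] in box 6, 2 fits only at r4c9, so r4c9=2.
Step 6. [r2c2∈{7,9}] 7 has one home in col 2: r2c2. So r2c2=7.
Step 7. [r7c8∈{3}] r7c8's peers cover all but 3. So r7c8=3.
Step 8. [r6c4∈{1,8}] r6c4 is the only open cell in row 6 admitting 1, so r6c4=1.
Step 9. [r3c1∈{2}] nothing but 2 survives at r3c1 ⇒ r3c1=2.
Step 10. [r3c8∈{9}] nothing but 9 survives at r3c8, so r3c8=9.
Step 11. [r1c1∈{1}] r1c1 has the single candidate 1 ⇒ r1c1=1.
Step 12. [r1c5∈{8}] r1c5's peers cover all but 8, so r1c5=8.
Step 13. [r9c4∈{3}] r9c4 has the single candidate 3 ⇒ r9c4=3.
Step 14. [r2c9∈{4}] r2c9's peers cover all but 4. So r2c9=4.
Step 15. [r4c3∈{3}] r4c3 has the single candidate 3 ⇒ r4c3=3.
Step 16. [r6c1∈{6}] r6c1 is down to just 6, so r6c1=6.
Step 17. [r2c3∈{6}] r2c3 has the single candidate 6, so r2c3=6.
Step 18. [r8c1∈{5}] r8c1's peers cover all but 5, so r8c1=5.
Step 19. [r6c9∈{8}] r6c9 has the single candidate 8. So r6c9=8.
Step 20. [r2c4∈{9}] r2c4 is down to just 9. So r2c4=9.
Step 21. [r1c9∈{3}] r1c9 is down to just 3 ⇒ r1c9=3.
Step 22. [r5c6∈{4}] only 4 remains possible at r5c6. So r5c6=4.
Step 23. [r1c2∈{9}] r1c2 has the single candidate 9. So r1c2=9.
Step 24. [r2c7∈{5}] only 5 remains possible at r2c7 ⇒ r2c7=5.
Step 25. [r3c5∈{7}] nothing but 7 survives at r3c5, so r3c5=7.
Step 26. [r7c1∈{8}] r7c1 has the single candidate 8 ⇒ r7c1=8.
Step 27. [r9c8∈{6}] r9c8 has the single candidate 6. So r9c8=6.
Step 28. [r5c4∈{2}] nothing but 2 survives at r5c4, so r5c4=2.
Step 29. [r8c9∈{1}] r8c9's peers cover all but 1, so r8c9=1.
Step 30. [r4c4∈{8}] only 8 remains possible at r4c4, so r4c4=8.
Step 31. [r2c5∈{1}] r2c5's peers cover all but 1. So r2c5=1.
Step 32. [r1c8∈{2}] r1c8 is down to just 2, so r1c8=2.
Step 33. [r5c2∈{5}] r5c2 is down to just 5, so r5c2=5.
Step 34. [r9c5∈{5}] r9c5 is down to just 5, so r9c5=5.

Answer: 1 9 5 4 8 6 7 2 3 / 3 7 6 9 1 2 5 8 4 / 2 8 4 5 7 3 1 9 6 / 9 1 3 8 6 7 4 5 2 / 7 5 8 2 3 4 6 1 9 / 6 4 2 1 9 5 3 7 8 / 8 6 1 7 4 9 2 3 5 / 5 3 7 6 2 8 9 4 1 / 4 2 9 3 5 1 8 6 7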